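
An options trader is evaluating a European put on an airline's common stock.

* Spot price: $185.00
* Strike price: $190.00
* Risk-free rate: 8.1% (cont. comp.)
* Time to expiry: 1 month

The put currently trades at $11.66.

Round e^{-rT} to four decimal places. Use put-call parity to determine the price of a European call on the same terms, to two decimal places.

$7.93

exp(−rT) = exp(−0.081·0.08333) = 0.9933
Put-call parity: C − P = S − K·e^(−rT) = 185 − 190·0.9933 = 185 − 188.7270 = -3.7270
C = P + (C − P) = 11.66 + (-3.7270) = 7.9330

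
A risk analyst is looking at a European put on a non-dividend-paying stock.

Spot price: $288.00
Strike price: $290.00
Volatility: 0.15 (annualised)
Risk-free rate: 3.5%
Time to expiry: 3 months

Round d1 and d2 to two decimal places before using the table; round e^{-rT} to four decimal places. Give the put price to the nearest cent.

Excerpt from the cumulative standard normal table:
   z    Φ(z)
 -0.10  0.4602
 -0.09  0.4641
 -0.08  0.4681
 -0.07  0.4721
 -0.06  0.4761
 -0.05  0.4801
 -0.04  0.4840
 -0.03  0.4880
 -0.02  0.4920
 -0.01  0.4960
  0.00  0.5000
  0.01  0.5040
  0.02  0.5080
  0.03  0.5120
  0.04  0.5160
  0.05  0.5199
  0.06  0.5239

$7.77

T = 0.25;  σ√T = 0.0750
d₁ = [ln(288/290) + (0.035 + 0.15²/2)·0.25] / 0.0750 = [-0.0069 + 0.0116] / 0.0750 = 0.0619 → 0.06
d₂ = d₁ − σ√T = 0.0619 − 0.0750 = -0.0131 → -0.01
exp(−rT) = exp(−0.035·0.25) = 0.9913
P = 290·0.9913·N(0.01) − 288·N(-0.06) = 290·0.9913·0.5040 − 288·0.4761 = 144.8884 − 137.1168 = 7.7716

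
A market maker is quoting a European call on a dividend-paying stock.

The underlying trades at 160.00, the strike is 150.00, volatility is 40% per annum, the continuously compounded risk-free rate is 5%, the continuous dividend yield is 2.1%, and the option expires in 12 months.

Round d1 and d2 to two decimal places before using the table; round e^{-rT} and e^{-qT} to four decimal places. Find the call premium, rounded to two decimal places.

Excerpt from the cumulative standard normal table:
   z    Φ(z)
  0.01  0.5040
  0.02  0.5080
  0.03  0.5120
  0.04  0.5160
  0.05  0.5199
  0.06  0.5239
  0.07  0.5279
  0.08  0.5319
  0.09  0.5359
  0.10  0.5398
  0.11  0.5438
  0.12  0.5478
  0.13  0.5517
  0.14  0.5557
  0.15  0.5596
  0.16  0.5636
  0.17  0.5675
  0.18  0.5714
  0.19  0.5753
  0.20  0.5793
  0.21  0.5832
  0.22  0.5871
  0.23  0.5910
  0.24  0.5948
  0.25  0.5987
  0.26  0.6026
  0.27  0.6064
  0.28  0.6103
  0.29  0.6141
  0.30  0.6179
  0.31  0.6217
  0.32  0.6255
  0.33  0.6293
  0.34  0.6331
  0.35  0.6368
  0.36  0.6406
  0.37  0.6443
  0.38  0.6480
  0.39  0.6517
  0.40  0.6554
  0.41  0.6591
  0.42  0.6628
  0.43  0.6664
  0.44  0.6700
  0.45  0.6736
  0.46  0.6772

31.35

σ√T = 0.4 × 1.0000 = 0.4000
d₁ = [ln(160/150) + (0.05 − 0.021 + ½·0.4²)·1] / (σ√T) = (0.0645 + 0.1090) / 0.4000 = 0.4338 ⇒ 0.43
d₂ = 0.4338 − 0.4000 = 0.0338 ⇒ 0.03
exp(−qT) = exp(−0.021·1) = 0.9792;  exp(−rT) = exp(−0.05·1) = 0.9512
C = 160·0.9792·N(0.43) − 150·0.9512·N(0.03) = 160·0.9792·0.6664 − 150·0.9512·0.5120 = 104.4062 − 73.0522 = 31.3541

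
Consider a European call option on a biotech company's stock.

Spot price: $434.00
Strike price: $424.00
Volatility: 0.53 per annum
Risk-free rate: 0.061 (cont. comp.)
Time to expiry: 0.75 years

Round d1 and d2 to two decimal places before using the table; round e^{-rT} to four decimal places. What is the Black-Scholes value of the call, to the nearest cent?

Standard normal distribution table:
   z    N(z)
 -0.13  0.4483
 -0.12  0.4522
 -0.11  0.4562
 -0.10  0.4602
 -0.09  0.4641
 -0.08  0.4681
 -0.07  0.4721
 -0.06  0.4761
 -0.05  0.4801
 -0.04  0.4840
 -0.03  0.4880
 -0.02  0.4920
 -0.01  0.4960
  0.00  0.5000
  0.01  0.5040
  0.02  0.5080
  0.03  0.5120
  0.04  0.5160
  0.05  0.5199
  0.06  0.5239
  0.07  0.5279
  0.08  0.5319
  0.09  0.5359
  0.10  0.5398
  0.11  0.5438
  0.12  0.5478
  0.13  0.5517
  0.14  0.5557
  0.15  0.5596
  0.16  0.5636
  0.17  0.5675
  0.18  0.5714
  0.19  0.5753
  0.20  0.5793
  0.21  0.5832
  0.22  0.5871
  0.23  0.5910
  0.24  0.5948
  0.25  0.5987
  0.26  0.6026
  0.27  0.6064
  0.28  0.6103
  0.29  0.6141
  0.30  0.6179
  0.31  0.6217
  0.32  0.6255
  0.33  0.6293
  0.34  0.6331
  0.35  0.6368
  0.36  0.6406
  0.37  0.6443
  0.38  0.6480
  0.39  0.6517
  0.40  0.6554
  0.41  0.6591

$91.63

σ√T = 0.53 × 0.8660 = 0.4590
d₁ = [ln(434/424) + (0.061 + 0.53²/2)·0.75] / 0.4590 = [0.0233 + 0.1511] / 0.4590 = 0.3800 which rounds to 0.38
d₂ = d₁ − σ√T = 0.3800 − 0.4590 = -0.0790 which rounds to -0.08
exp(−rT) = exp(−0.061·0.75) = 0.9553
N(d₁) = N(0.38) = 0.6480;  N(d₂) = N(-0.08) = 0.4681
C = 434·0.6480 − 424·0.9553·0.4681 = 281.2320 − 189.6026 = 91.6294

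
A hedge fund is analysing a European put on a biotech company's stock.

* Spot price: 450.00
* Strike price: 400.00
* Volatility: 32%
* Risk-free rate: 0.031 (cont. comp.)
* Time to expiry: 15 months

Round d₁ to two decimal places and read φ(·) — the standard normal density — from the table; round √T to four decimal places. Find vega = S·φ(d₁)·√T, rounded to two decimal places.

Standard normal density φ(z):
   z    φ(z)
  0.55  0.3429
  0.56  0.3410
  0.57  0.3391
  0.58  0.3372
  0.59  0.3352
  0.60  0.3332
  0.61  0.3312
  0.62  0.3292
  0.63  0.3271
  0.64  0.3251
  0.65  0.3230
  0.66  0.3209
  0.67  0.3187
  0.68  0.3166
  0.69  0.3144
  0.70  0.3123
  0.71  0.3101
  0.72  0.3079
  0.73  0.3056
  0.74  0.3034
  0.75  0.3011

165.62

σ√T = 0.32·√1.25 = 0.3578
ln(S/K) + (r + σ²/2)T = ln(450/400) + (0.031 + 0.32²/2)·1.25 = 0.1178 + 0.1027 = 0.2205
d₁ = 0.2205 / 0.3578 = 0.6164 ⇒ 0.62
√T = √1.25 = 1.1180
φ(d₁) = φ(0.62) = 0.3292
vega = S·φ(d₁)·√T = 450·0.3292·1.1180 = 165.6205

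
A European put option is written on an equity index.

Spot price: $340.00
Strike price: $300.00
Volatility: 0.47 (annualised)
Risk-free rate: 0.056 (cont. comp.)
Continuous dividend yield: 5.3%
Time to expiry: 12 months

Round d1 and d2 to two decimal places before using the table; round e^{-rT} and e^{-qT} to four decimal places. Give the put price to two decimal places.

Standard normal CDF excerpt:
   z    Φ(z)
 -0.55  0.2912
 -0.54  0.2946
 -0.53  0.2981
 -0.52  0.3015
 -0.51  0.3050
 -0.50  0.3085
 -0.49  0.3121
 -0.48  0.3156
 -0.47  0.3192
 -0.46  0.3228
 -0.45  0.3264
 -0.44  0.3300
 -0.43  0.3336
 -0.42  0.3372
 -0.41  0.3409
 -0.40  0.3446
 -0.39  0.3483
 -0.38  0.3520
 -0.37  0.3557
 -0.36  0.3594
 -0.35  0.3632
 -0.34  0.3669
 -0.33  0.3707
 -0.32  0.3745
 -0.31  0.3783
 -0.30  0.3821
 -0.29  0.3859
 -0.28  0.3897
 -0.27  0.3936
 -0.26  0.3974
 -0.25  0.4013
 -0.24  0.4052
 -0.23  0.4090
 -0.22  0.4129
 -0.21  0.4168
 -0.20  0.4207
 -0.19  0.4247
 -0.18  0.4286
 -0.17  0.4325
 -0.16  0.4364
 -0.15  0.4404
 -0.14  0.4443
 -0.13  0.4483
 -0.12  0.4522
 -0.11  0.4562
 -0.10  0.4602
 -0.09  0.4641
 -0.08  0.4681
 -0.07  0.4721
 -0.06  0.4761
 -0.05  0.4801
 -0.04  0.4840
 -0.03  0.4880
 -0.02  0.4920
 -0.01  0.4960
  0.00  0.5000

T = 1;  σ√T = 0.4700
d₁ = [ln(340/300) + (0.056 − 0.053 + 0.47²/2)·1] / 0.4700 = [0.1252 + 0.1134] / 0.4700 = 0.5077 → 0.51
d₂ = d₁ − σ√T = 0.5077 − 0.4700 = 0.0377 → 0.04
exp(−qT) = exp(−0.053·1) = 0.9484;  exp(−rT) = exp(−0.056·1) = 0.9455
N(−d₂) = N(-0.04) = 0.4840;  N(−d₁) = N(-0.51) = 0.3050
P = 300·0.9455·0.4840 − 340·0.9484·0.3050 = 137.2866 − 98.3491 = 38.9375

$38.94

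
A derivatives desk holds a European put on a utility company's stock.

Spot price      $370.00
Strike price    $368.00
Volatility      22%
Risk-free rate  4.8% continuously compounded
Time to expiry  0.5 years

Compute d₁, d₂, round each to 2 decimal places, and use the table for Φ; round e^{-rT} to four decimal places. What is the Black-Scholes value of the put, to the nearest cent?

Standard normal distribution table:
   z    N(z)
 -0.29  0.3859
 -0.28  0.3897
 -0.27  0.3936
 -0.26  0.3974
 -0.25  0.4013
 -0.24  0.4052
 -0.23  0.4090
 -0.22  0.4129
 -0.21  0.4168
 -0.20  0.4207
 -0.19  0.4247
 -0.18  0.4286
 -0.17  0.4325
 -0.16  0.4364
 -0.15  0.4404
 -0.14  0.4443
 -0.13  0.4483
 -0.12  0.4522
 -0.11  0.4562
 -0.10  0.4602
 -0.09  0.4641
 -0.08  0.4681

σ√T = 0.22·√0.5 = 0.1556
d₁ = [ln(370/368) + (0.048 + 0.22²/2)·0.5] / 0.1556 = [0.0054 + 0.0361] / 0.1556 = 0.2669 which rounds to 0.27
d₂ = d₁ − σ√T = 0.2669 − 0.1556 = 0.1113 which rounds to 0.11
exp(−rT) = exp(−0.048·0.5) = 0.9763
P = 368·0.9763·N(-0.11) − 370·N(-0.27) = 368·0.9763·0.4562 − 370·0.3936 = 163.9028 − 145.6320 = 18.2708

$18.27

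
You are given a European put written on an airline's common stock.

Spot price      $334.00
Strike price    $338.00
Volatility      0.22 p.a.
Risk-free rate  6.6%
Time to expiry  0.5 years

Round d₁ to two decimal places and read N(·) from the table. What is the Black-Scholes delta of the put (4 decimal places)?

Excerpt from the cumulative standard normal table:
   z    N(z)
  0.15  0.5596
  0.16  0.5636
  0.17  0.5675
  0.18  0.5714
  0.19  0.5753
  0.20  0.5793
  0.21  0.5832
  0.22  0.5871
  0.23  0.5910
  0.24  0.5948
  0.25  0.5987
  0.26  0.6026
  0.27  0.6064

-0.4168

σ√T = 0.22·√0.5 = 0.1556
d₁ = [ln(334/338) + (0.066 + 0.22²/2)·0.5] / 0.1556 = [-0.0119 + 0.0451] / 0.1556 = 0.2134 ≈ 0.21
N(d₁) = N(0.21) = 0.5832
Δ_put = N(d₁) − 1 = 0.5832 − 1 = -0.4168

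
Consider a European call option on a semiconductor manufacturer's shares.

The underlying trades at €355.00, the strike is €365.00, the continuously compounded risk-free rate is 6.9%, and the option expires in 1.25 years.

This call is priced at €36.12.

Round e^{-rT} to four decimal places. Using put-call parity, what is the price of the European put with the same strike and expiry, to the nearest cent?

e^(−rT) = e^(−0.069·1.25) = 0.9174
Put-call parity: C − P = S − K·e^(−rT) = 355 − 365·0.9174 = 355 − 334.8510 = 20.1490
P = C − (C − P) = 36.12 − (20.1490) = 15.9710

€15.97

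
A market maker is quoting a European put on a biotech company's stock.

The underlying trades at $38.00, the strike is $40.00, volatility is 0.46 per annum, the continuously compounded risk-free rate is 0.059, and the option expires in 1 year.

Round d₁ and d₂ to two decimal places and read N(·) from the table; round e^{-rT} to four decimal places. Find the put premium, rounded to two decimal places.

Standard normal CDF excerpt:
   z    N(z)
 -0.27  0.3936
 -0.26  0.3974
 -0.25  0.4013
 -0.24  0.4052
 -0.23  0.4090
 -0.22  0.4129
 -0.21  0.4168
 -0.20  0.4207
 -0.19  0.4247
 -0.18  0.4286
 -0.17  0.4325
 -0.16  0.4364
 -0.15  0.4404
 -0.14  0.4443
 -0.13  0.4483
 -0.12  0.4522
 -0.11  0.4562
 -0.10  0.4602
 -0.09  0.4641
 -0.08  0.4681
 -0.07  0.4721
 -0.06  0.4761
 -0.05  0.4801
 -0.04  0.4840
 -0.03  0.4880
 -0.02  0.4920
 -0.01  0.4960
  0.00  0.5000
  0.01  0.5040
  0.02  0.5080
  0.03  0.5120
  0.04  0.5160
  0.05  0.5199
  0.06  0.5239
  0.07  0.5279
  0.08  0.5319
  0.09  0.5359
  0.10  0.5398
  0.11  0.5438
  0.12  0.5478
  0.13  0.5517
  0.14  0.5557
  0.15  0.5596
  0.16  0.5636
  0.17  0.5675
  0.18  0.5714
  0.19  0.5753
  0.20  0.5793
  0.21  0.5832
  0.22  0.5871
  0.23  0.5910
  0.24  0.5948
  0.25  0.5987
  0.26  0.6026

$6.74

σ√T = 0.46 × 1.0000 = 0.4600
d₁ = [ln(38/40) + (0.059 + ½·0.46²)·1] / (σ√T) = (-0.0513 + 0.1648) / 0.4600 = 0.2468 ≈ 0.25
d₂ = 0.2468 − 0.4600 = -0.2132 ≈ -0.21
exp(−rT) = exp(−0.059·1) = 0.9427
P = 40·0.9427·N(0.21) − 38·N(-0.25) = 40·0.9427·0.5832 − 38·0.4013 = 21.9913 − 15.2494 = 6.7419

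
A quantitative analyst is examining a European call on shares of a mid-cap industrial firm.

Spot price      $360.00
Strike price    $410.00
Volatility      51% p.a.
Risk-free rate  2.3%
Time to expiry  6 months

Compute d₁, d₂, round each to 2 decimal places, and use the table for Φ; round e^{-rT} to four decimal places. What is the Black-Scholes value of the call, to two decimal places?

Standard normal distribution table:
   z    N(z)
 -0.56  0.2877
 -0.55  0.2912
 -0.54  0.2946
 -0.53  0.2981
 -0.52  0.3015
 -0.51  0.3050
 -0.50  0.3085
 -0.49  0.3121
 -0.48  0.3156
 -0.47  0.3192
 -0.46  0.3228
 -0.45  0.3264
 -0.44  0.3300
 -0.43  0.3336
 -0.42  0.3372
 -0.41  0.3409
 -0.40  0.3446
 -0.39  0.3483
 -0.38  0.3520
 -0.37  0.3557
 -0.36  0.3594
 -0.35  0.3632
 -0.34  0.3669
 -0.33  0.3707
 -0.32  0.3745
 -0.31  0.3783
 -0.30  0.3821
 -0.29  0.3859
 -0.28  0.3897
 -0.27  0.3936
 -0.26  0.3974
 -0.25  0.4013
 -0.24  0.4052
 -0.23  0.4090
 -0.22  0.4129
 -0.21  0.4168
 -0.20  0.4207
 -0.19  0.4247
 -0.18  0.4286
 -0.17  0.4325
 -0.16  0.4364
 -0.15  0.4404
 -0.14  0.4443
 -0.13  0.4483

σ√T = 0.51·√0.5 = 0.3606
d₁ = [ln(360/410) + (0.023 + 0.51²/2)·0.5] / 0.3606 = [-0.1301 + 0.0765] / 0.3606 = -0.1484 → -0.15
d₂ = d₁ − σ√T = -0.1484 − 0.3606 = -0.5091 → -0.51
e^(−rT) = e^(−0.023·0.5) = 0.9886
N(d₁) = N(-0.15) = 0.4404;  N(d₂) = N(-0.51) = 0.3050
C = 360·0.4404 − 410·0.9886·0.3050 = 158.5440 − 123.6244 = 34.9196

$34.92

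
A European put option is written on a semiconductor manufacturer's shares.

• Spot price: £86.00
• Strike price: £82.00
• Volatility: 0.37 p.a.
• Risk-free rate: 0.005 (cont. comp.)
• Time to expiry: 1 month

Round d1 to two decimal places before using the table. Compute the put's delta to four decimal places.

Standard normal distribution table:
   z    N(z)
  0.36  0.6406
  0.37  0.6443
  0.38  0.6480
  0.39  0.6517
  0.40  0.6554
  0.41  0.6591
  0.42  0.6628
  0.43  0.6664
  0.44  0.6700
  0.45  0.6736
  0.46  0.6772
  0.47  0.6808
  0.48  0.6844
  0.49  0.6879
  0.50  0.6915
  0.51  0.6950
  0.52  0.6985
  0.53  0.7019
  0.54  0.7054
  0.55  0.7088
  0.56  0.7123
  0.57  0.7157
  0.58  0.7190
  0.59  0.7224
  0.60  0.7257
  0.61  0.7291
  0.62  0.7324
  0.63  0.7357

-0.3085

σ√T = 0.37 × 0.2887 = 0.1068
d₁ = [ln(86/82) + (0.005 + 0.37²/2)·0.08333] / 0.1068 = [0.0476 + 0.0061] / 0.1068 = 0.5032 ≈ 0.50
N(d₁) = N(0.50) = 0.6915
Δ_put = N(d₁) − 1 = 0.6915 − 1 = -0.3085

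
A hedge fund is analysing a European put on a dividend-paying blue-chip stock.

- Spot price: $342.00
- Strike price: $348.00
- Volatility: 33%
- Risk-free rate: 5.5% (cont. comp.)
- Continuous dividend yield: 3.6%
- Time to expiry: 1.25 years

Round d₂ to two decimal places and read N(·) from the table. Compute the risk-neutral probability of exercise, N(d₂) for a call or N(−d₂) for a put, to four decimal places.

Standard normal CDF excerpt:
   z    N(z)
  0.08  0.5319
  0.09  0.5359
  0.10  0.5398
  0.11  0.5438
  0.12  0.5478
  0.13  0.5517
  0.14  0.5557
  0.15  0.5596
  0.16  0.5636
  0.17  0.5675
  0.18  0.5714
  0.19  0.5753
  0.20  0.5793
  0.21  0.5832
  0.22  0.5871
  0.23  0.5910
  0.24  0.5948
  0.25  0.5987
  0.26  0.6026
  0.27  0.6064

σ√T = 0.33 × 1.1180 = 0.3690
d₁ = [ln(342/348) + (0.055 − 0.036 + ½·0.33²)·1.25] / (σ√T) = (-0.0174 + 0.0918) / 0.3690 = 0.2017 → 0.20
d₂ = 0.2017 − 0.3690 = -0.1672 → -0.17
Pr(exercise) under Q = N(−d₂) = N(0.17) = 0.5675

0.5675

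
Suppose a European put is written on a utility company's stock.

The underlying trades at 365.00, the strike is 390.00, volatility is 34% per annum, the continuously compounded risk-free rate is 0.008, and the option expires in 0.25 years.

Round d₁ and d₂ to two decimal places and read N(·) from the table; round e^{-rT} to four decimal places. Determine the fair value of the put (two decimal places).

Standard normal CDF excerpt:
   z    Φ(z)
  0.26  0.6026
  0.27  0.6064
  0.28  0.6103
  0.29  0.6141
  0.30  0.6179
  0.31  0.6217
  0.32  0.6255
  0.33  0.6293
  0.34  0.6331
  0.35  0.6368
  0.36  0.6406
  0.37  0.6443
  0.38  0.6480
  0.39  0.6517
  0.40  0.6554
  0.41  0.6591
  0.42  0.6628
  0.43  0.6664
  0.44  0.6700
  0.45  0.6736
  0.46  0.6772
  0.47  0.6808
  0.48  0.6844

39.43

T = 0.25;  σ√T = 0.1700
ln(S/K) + (r + σ²/2)T = ln(365/390) + (0.008 + 0.34²/2)·0.25 = -0.0662 + 0.0165 = -0.0498
d₁ = -0.0498 / 0.1700 = -0.2929 ⇒ -0.29
d₂ = d₁ − σ√T = -0.2929 − 0.1700 = -0.4629 ⇒ -0.46
exp(−rT) = exp(−0.008·0.25) = 0.9980
N(−d₂) = N(0.46) = 0.6772;  N(−d₁) = N(0.29) = 0.6141
P = 390·0.9980·0.6772 − 365·0.6141 = 263.5798 − 224.1465 = 39.4333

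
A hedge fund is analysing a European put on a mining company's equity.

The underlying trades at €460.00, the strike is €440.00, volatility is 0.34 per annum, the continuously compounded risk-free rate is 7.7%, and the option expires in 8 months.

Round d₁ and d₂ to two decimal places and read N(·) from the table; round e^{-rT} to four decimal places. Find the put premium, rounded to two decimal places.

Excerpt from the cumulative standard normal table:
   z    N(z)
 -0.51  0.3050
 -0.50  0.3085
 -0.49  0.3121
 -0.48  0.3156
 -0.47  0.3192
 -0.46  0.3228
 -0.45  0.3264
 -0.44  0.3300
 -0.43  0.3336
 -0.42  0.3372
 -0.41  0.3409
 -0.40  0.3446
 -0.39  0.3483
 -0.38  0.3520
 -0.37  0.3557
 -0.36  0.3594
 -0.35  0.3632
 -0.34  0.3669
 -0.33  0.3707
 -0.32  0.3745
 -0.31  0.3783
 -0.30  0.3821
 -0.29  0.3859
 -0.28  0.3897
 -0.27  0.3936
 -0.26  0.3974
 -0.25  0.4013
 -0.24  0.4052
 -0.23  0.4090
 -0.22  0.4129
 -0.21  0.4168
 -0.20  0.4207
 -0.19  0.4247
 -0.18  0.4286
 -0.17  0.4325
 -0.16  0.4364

σ√T = 0.34 × 0.8165 = 0.2776
d₁ = [ln(460/440) + (0.077 + ½·0.34²)·0.6667] / (σ√T) = (0.0445 + 0.0899) / 0.2776 = 0.4838 ≈ 0.48
d₂ = 0.4838 − 0.2776 = 0.2062 ≈ 0.21
exp(−rT) = exp(−0.077·0.6667) = 0.9500
N(−d₂) = N(-0.21) = 0.4168;  N(−d₁) = N(-0.48) = 0.3156
P = 440·0.9500·0.4168 − 460·0.3156 = 174.2224 − 145.1760 = 29.0464

€29.05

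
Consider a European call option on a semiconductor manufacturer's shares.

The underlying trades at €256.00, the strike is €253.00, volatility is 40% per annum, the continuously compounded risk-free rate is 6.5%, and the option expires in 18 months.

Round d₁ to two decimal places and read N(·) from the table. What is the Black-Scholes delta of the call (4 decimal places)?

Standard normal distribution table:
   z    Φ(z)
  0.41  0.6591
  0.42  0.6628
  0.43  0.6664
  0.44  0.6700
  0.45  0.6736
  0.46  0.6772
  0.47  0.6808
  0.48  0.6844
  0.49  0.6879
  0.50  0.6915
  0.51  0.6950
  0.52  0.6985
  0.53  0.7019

0.6808

σ√T = 0.4·√1.5 = 0.4899
d₁ = [ln(256/253) + (0.065 + 0.4²/2)·1.5] / 0.4899 = [0.0118 + 0.2175] / 0.4899 = 0.4680 ⇒ 0.47
N(d₁) = N(0.47) = 0.6808
Δ_call = N(d₁) = 0.6808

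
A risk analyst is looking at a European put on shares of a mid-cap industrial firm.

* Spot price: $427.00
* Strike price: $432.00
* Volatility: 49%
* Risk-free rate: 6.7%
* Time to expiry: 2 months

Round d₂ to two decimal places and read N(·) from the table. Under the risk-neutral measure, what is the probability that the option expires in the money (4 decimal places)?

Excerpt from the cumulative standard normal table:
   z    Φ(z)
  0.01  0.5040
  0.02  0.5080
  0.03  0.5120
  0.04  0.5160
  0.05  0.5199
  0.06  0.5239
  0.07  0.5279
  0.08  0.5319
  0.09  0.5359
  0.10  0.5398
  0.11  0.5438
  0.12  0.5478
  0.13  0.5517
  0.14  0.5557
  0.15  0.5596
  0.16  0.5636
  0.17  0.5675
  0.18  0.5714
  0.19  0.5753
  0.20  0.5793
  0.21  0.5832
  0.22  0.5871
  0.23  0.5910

σ√T = 0.49·√0.1667 = 0.2000
ln(S/K) + (r + σ²/2)T = ln(427/432) + (0.067 + 0.49²/2)·0.1667 = -0.0116 + 0.0312 = 0.0195
d₁ = 0.0195 / 0.2000 = 0.0976 which rounds to 0.10
d₂ = d₁ − σ√T = 0.0976 − 0.2000 = -0.1024 which rounds to -0.10
Pr(exercise) under Q = N(−d₂) = N(0.10) = 0.5398

0.5398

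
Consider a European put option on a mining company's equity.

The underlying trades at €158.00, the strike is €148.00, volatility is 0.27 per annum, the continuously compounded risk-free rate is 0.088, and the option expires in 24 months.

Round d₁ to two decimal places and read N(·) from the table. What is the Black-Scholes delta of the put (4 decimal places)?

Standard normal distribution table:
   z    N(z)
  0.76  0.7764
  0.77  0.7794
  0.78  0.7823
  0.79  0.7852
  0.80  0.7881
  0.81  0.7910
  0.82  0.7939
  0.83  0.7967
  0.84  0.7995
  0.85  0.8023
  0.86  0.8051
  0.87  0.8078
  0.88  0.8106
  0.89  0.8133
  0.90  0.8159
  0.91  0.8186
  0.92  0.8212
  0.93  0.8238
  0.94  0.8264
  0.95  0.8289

σ√T = 0.27 × 1.4142 = 0.3818
d₁ = [ln(158/148) + (0.088 + 0.27²/2)·2] / 0.3818 = [0.0654 + 0.2489] / 0.3818 = 0.8231 ⇒ 0.82
N(d₁) = N(0.82) = 0.7939
Δ_put = N(d₁) − 1 = 0.7939 − 1 = -0.2061

-0.2061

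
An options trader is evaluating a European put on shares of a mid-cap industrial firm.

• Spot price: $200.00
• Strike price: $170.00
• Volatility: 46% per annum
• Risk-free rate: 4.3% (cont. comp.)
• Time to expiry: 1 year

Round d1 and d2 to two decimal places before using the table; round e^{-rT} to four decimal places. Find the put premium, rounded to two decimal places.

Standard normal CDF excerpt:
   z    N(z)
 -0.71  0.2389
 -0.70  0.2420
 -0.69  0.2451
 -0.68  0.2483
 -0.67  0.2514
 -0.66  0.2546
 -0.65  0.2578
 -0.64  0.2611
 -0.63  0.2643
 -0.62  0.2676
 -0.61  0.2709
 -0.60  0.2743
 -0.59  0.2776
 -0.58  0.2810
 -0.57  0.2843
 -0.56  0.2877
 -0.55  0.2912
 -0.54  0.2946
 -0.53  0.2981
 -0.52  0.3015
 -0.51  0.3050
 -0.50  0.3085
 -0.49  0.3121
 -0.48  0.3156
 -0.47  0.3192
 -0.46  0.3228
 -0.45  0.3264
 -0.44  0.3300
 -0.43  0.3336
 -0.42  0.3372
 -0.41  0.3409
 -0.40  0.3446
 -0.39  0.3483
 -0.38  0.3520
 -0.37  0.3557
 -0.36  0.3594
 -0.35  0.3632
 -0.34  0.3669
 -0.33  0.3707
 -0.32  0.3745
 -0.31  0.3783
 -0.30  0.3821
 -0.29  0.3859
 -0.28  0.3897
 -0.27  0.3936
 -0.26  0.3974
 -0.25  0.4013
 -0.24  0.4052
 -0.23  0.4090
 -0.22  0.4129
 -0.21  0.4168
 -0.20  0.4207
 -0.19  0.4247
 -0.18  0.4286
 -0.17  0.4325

$17.58

σ√T = 0.46 × 1.0000 = 0.4600
ln(S/K) + (r + σ²/2)T = ln(200/170) + (0.043 + 0.46²/2)·1 = 0.1625 + 0.1488 = 0.3113
d₁ = 0.3113 / 0.4600 = 0.6768 → 0.68
d₂ = d₁ − σ√T = 0.6768 − 0.4600 = 0.2168 → 0.22
exp(−rT) = exp(−0.043·1) = 0.9579
P = 170·0.9579·N(-0.22) − 200·N(-0.68) = 170·0.9579·0.4129 − 200·0.2483 = 67.2379 − 49.6600 = 17.5779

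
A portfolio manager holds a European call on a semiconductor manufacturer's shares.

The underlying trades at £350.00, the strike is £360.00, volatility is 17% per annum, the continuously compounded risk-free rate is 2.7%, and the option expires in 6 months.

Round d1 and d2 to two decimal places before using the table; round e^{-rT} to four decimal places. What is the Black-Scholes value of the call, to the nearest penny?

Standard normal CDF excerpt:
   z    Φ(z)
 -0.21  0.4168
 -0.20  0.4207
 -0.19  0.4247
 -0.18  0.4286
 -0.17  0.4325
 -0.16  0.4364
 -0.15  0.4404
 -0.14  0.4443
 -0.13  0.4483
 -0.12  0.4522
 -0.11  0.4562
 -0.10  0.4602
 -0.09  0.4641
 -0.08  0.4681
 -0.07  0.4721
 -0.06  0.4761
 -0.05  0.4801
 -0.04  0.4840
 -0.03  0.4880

£14.41

T = 0.5;  σ√T = 0.1202
d₁ = [ln(350/360) + (0.027 + ½·0.17²)·0.5] / (σ√T) = (-0.0282 + 0.0207) / 0.1202 = -0.0619 → -0.06
d₂ = -0.0619 − 0.1202 = -0.1821 → -0.18
e^(−rT) = e^(−0.027·0.5) = 0.9866
N(d₁) = N(-0.06) = 0.4761;  N(d₂) = N(-0.18) = 0.4286
C = 350·0.4761 − 360·0.9866·0.4286 = 166.6350 − 152.2284 = 14.4066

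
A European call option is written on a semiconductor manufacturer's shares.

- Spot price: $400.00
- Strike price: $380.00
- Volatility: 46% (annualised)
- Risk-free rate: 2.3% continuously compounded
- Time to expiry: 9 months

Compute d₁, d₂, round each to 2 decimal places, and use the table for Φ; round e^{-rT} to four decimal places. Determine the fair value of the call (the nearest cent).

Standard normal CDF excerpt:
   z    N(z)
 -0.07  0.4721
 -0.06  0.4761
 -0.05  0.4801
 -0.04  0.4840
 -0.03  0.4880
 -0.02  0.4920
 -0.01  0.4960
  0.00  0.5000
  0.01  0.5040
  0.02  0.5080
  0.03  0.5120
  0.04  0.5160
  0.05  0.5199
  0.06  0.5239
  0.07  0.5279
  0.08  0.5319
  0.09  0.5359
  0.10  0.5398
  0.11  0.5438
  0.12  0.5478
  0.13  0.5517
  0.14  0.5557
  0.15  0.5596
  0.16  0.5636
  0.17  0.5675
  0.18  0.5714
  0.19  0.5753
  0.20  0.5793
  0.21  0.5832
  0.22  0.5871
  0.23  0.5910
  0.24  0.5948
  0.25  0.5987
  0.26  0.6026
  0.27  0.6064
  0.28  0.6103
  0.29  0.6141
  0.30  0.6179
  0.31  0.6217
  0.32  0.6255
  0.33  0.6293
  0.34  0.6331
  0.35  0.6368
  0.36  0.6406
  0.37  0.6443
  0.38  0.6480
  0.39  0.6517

σ√T = 0.46·√0.75 = 0.3984
ln(S/K) + (r + σ²/2)T = ln(400/380) + (0.023 + 0.46²/2)·0.75 = 0.0513 + 0.0966 = 0.1479
d₁ = 0.1479 / 0.3984 = 0.3712 which rounds to 0.37
d₂ = d₁ − σ√T = 0.3712 − 0.3984 = -0.0271 which rounds to -0.03
exp(−rT) = exp(−0.023·0.75) = 0.9829
N(d₁) = N(0.37) = 0.6443;  N(d₂) = N(-0.03) = 0.4880
C = 400·0.6443 − 380·0.9829·0.4880 = 257.7200 − 182.2690 = 75.4510

$75.45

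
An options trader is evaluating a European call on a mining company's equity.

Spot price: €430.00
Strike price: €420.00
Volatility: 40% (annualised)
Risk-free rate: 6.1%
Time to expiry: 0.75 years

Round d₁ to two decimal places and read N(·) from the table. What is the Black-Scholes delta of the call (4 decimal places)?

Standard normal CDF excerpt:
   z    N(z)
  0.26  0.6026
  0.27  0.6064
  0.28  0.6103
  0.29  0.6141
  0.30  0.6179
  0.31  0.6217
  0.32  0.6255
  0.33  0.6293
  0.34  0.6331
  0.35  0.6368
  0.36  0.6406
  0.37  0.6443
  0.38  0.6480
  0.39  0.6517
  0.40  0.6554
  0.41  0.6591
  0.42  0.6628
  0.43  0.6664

0.6443

σ√T = 0.4 × 0.8660 = 0.3464
d₁ = [ln(430/420) + (0.061 + 0.4²/2)·0.75] / 0.3464 = [0.0235 + 0.1058] / 0.3464 = 0.3732 ≈ 0.37
N(d₁) = N(0.37) = 0.6443
Δ_call = N(d₁) = 0.6443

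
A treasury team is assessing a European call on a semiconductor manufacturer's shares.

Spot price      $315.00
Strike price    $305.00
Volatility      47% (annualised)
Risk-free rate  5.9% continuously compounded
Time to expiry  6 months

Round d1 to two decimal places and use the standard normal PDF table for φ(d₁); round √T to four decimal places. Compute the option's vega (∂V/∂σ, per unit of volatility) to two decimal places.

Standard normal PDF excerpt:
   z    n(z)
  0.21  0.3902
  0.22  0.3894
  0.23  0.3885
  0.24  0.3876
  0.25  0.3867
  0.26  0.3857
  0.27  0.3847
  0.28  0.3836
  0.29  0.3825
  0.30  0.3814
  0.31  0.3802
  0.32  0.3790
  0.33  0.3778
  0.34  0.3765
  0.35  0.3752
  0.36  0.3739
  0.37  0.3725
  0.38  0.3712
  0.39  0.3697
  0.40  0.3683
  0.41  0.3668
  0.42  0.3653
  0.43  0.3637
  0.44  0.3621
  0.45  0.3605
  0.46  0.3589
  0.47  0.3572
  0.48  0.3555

83.57

σ√T = 0.47·√0.5 = 0.3323
ln(S/K) + (r + σ²/2)T = ln(315/305) + (0.059 + 0.47²/2)·0.5 = 0.0323 + 0.0847 = 0.1170
d₁ = 0.1170 / 0.3323 = 0.3520 → 0.35
√T = √0.5 = 0.7071
φ(d₁) = φ(0.35) = 0.3752
vega = S·φ(d₁)·√T = 315·0.3752·0.7071 = 83.5707
(Vega is the same for a European call and put with the same parameters.)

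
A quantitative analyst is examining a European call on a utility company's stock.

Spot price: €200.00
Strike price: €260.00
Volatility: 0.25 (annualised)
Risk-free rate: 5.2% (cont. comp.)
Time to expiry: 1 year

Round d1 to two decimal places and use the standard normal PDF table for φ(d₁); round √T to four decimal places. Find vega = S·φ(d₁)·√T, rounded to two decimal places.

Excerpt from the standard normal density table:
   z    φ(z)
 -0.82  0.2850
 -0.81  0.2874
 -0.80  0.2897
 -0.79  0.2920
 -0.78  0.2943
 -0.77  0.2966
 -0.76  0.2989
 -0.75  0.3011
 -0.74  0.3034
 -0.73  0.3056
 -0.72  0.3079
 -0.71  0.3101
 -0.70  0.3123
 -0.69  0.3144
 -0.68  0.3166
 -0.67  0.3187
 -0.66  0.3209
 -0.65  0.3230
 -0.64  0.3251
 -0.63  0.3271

σ√T = 0.25 × 1.0000 = 0.2500
ln(S/K) + (r + σ²/2)T = ln(200/260) + (0.052 + 0.25²/2)·1 = -0.2624 + 0.0832 = -0.1791
d₁ = -0.1791 / 0.2500 = -0.7165 ≈ -0.72
√T = √1 = 1.0000
φ(d₁) = φ(-0.72) = 0.3079
vega = S·φ(d₁)·√T = 200·0.3079·1.0000 = 61.5800

61.58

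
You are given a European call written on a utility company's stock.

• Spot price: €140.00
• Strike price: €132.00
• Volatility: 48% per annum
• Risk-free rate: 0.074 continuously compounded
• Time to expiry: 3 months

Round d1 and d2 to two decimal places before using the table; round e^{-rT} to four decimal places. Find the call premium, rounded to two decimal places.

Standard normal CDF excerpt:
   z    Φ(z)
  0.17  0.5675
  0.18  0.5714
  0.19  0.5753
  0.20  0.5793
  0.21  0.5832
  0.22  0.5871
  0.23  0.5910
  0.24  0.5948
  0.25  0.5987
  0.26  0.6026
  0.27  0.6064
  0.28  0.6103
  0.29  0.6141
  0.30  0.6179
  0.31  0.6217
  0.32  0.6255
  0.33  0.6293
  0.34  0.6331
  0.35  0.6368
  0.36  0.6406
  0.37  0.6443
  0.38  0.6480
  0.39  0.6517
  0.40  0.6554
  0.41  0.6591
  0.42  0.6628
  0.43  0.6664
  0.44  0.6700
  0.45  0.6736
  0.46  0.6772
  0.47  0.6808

σ√T = 0.48·√0.25 = 0.2400
d₁ = [ln(140/132) + (0.074 + ½·0.48²)·0.25] / (σ√T) = (0.0588 + 0.0473) / 0.2400 = 0.4423 ⇒ 0.44
d₂ = 0.4423 − 0.2400 = 0.2023 ⇒ 0.20
exp(−rT) = exp(−0.074·0.25) = 0.9817
C = 140·N(0.44) − 132·0.9817·N(0.20) = 140·0.6700 − 132·0.9817·0.5793 = 93.8000 − 75.0682 = 18.7318

€18.73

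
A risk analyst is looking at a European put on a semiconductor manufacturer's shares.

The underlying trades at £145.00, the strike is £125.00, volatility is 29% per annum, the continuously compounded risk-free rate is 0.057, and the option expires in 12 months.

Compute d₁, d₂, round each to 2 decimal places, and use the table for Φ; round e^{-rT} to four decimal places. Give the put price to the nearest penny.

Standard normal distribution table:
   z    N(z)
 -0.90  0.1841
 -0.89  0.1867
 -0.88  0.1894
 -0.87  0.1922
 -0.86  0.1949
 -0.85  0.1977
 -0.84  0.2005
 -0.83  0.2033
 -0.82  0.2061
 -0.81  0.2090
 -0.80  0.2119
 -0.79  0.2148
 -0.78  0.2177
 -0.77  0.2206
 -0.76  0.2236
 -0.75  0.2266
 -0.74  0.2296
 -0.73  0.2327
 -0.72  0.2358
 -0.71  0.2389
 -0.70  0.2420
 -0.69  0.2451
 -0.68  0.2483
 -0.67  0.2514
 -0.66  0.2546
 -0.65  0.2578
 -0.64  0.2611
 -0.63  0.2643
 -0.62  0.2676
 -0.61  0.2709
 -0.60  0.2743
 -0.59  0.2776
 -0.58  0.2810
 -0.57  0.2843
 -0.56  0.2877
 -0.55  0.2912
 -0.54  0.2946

T = 1;  σ√T = 0.2900
d₁ = [ln(145/125) + (0.057 + ½·0.29²)·1] / (σ√T) = (0.1484 + 0.0990) / 0.2900 = 0.8533 ≈ 0.85
d₂ = 0.8533 − 0.2900 = 0.5633 ≈ 0.56
exp(−rT) = exp(−0.057·1) = 0.9446
N(−d₂) = N(-0.56) = 0.2877;  N(−d₁) = N(-0.85) = 0.1977
P = 125·0.9446·0.2877 − 145·0.1977 = 33.9702 − 28.6665 = 5.3037

£5.30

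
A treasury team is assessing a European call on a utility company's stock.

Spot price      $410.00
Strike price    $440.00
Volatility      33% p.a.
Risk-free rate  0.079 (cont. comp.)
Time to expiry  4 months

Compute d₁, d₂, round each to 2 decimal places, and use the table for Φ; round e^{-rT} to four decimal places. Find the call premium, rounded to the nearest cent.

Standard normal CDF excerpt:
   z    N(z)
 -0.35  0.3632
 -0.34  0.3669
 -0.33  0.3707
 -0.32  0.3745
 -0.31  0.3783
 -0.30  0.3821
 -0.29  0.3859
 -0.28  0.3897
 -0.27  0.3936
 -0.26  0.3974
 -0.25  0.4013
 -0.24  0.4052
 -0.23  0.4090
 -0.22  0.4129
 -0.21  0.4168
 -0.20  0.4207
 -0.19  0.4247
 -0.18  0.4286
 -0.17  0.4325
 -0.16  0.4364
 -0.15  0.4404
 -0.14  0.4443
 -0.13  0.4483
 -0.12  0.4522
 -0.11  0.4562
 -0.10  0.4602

$23.30

T = 0.3333;  σ√T = 0.1905
d₁ = [ln(410/440) + (0.079 + 0.33²/2)·0.3333] / 0.1905 = [-0.0706 + 0.0445] / 0.1905 = -0.1372 ≈ -0.14
d₂ = d₁ − σ√T = -0.1372 − 0.1905 = -0.3277 ≈ -0.33
e^(−rT) = e^(−0.079·0.3333) = 0.9740
C = 410·N(-0.14) − 440·0.9740·N(-0.33) = 410·0.4443 − 440·0.9740·0.3707 = 182.1630 − 158.8672 = 23.2958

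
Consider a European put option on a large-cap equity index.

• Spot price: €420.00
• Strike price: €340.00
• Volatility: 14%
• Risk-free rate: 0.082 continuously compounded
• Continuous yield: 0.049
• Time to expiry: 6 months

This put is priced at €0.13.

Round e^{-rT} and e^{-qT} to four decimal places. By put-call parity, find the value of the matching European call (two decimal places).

e^(−qT) = e^(−0.049·0.5) = 0.9758;  e^(−rT) = e^(−0.082·0.5) = 0.9598
Put-call parity: C − P = S·e^(−qT) − K·e^(−rT) = 420·0.9758 − 340·0.9598 = 409.8360 − 326.3320 = 83.5040
C = P + (C − P) = 0.13 + (83.5040) = 83.6340

€83.63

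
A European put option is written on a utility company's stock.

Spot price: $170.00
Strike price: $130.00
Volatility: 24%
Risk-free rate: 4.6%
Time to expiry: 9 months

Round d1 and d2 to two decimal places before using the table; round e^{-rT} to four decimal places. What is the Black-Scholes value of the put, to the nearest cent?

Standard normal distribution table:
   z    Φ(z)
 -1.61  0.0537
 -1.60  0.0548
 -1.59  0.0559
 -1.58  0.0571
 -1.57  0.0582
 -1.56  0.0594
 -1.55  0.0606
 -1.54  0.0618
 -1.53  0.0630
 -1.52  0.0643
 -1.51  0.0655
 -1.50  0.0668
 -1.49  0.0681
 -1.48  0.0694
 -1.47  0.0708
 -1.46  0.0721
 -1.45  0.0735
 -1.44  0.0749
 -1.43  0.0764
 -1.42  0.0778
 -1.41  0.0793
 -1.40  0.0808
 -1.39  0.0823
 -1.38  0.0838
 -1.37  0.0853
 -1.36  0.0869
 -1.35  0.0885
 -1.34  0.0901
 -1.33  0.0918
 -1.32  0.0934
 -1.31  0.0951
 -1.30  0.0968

$1.02

T = 0.75;  σ√T = 0.2078
d₁ = [ln(170/130) + (0.046 + ½·0.24²)·0.75] / (σ√T) = (0.2683 + 0.0561) / 0.2078 = 1.5606 → 1.56
d₂ = 1.5606 − 0.2078 = 1.3528 → 1.35
exp(−rT) = exp(−0.046·0.75) = 0.9661
N(−d₂) = N(-1.35) = 0.0885;  N(−d₁) = N(-1.56) = 0.0594
P = 130·0.9661·0.0885 − 170·0.0594 = 11.1150 − 10.0980 = 1.0170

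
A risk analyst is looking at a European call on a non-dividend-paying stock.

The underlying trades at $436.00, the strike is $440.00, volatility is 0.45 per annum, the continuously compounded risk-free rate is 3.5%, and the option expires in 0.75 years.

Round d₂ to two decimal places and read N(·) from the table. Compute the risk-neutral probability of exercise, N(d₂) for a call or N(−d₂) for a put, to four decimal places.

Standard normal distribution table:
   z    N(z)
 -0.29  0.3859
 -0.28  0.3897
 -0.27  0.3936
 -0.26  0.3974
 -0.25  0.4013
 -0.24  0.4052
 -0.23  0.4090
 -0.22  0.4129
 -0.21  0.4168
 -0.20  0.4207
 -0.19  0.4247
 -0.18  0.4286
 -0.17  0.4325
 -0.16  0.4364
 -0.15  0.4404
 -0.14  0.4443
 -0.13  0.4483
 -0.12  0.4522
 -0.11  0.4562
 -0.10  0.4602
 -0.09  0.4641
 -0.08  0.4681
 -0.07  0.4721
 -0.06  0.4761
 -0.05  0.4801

T = 0.75;  σ√T = 0.3897
ln(S/K) + (r + σ²/2)T = ln(436/440) + (0.035 + 0.45²/2)·0.75 = -0.0091 + 0.1022 = 0.0931
d₁ = 0.0931 / 0.3897 = 0.2388 → 0.24
d₂ = d₁ − σ√T = 0.2388 − 0.3897 = -0.1509 → -0.15
Pr(exercise) under Q = N(d₂) = 0.4404

0.4404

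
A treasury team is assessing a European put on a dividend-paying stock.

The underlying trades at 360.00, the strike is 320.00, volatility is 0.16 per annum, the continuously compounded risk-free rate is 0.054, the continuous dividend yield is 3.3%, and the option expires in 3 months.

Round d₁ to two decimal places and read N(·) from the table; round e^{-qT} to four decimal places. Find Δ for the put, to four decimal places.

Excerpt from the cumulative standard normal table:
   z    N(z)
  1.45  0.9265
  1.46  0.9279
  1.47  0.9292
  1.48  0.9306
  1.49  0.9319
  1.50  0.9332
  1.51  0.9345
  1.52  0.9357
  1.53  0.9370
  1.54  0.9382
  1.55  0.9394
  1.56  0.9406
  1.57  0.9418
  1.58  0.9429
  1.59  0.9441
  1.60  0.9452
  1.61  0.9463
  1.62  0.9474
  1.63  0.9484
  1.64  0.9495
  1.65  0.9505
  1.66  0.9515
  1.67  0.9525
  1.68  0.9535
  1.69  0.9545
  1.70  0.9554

-0.0566

T = 0.25;  σ√T = 0.0800
d₁ = [ln(360/320) + (0.054 − 0.033 + 0.16²/2)·0.25] / 0.0800 = [0.1178 + 0.0084] / 0.0800 = 1.5779 ⇒ 1.58
N(d₁) = N(1.58) = 0.9429
Δ_put = e^(−qT)·(N(d₁) − 1) = 0.9918·(0.9429 − 1) = -0.0566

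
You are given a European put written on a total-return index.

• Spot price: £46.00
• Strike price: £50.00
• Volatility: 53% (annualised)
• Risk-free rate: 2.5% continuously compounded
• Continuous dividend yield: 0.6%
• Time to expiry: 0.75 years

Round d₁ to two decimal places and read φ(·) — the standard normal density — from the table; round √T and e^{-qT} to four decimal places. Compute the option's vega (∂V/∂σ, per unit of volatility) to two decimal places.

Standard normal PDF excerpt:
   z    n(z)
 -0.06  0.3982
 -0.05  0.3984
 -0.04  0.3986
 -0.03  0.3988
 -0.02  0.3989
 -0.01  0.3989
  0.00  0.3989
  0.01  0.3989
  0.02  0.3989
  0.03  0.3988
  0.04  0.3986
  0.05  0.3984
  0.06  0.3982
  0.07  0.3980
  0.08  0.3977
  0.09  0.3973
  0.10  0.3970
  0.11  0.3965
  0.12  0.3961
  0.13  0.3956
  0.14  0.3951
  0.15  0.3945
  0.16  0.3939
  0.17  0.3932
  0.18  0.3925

σ√T = 0.53·√0.75 = 0.4590
ln(S/K) + (r − q + σ²/2)T = ln(46/50) + (0.025 − 0.006 + 0.53²/2)·0.75 = -0.0834 + 0.1196 = 0.0362
d₁ = 0.0362 / 0.4590 = 0.0789 ⇒ 0.08
√T = √0.75 = 0.8660
φ(d₁) = φ(0.08) = 0.3977
e^(−qT) = e^(−0.006·0.75) = 0.9955
vega = S·e^(−qT)·φ(d₁)·√T = 46·0.9955·0.3977·0.8660 = 15.7715
(The call has the same vega.)

15.77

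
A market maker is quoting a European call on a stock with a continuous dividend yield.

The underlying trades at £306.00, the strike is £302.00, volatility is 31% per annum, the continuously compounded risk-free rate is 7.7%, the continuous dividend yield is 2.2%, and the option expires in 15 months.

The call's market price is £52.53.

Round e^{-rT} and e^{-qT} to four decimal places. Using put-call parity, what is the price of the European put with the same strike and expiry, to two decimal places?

e^(−qT) = e^(−0.022·1.25) = 0.9729;  e^(−rT) = e^(−0.077·1.25) = 0.9082
Put-call parity: C − P = S·e^(−qT) − K·e^(−rT) = 306·0.9729 − 302·0.9082 = 297.7074 − 274.2764 = 23.4310
P = C − (C − P) = 52.53 − (23.4310) = 29.0990

£29.10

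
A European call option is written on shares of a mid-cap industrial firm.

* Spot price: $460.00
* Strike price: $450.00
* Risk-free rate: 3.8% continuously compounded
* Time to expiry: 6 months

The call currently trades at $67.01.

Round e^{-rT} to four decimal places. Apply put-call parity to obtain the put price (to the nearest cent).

$48.55

exp(−rT) = exp(−0.038·0.5) = 0.9812
Put-call parity: C − P = S − K·e^(−rT) = 460 − 450·0.9812 = 460 − 441.5400 = 18.4600
P = C − (C − P) = 67.01 − (18.4600) = 48.5500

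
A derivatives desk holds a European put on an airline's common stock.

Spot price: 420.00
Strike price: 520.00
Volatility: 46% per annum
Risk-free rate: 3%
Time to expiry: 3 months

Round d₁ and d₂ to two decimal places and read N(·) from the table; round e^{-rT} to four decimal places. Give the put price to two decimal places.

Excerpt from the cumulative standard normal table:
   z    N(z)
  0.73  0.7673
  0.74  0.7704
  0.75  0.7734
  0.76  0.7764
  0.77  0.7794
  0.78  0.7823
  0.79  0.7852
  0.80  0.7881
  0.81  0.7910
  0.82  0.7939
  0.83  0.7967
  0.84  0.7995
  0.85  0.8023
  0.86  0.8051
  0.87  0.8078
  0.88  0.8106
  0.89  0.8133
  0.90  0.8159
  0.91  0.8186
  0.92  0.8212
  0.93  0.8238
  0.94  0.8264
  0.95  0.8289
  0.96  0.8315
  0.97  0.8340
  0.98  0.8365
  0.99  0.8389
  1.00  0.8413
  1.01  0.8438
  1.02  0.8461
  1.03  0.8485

σ√T = 0.46 × 0.5000 = 0.2300
d₁ = [ln(420/520) + (0.03 + 0.46²/2)·0.25] / 0.2300 = [-0.2136 + 0.0340] / 0.2300 = -0.7810 ≈ -0.78
d₂ = d₁ − σ√T = -0.7810 − 0.2300 = -1.0110 ≈ -1.01
e^(−rT) = e^(−0.03·0.25) = 0.9925
N(−d₂) = N(1.01) = 0.8438;  N(−d₁) = N(0.78) = 0.7823
P = 520·0.9925·0.8438 − 420·0.7823 = 435.4852 − 328.5660 = 106.9192

106.92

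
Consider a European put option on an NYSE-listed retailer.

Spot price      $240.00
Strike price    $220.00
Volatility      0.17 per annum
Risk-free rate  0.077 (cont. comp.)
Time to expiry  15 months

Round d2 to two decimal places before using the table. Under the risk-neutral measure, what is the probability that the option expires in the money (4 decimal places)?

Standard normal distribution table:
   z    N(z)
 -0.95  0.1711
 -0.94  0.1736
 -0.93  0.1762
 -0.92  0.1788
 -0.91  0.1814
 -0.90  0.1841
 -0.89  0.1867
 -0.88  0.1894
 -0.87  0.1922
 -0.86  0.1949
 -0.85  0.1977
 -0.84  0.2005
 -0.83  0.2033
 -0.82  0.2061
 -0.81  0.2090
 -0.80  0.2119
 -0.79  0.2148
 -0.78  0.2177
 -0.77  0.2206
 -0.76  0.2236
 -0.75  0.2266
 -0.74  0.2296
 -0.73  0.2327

0.1922

T = 1.25;  σ√T = 0.1901
d₁ = [ln(240/220) + (0.077 + 0.17²/2)·1.25] / 0.1901 = [0.0870 + 0.1143] / 0.1901 = 1.0592 which rounds to 1.06
d₂ = d₁ − σ√T = 1.0592 − 0.1901 = 0.8692 which rounds to 0.87
Pr(exercise) under Q = N(−d₂) = N(-0.87) = 0.1922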